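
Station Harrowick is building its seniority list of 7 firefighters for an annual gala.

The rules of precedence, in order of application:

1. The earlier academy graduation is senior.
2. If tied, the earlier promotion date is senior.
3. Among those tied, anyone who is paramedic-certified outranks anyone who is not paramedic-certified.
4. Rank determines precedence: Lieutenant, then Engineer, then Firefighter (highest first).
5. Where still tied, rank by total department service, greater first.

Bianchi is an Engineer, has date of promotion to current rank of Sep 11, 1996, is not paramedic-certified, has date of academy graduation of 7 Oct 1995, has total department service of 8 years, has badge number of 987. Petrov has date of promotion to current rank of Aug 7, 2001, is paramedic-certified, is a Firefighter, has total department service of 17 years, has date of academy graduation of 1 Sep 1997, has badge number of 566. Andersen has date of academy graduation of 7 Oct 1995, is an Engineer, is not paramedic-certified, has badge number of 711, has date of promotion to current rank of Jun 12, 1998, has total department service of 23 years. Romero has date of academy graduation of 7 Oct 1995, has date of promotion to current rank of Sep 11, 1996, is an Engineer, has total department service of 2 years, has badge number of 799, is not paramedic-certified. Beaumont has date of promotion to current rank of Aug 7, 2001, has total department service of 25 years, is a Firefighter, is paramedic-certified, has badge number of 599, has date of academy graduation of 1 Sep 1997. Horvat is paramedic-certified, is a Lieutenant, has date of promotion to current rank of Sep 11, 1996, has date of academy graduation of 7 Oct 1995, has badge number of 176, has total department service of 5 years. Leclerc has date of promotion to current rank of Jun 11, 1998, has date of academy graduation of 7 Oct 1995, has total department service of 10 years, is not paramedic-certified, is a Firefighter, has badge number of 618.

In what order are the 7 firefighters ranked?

By date of academy graduation (earlier first): Horvat, Bianchi, Romero, Leclerc and Andersen (each 7 Oct 1995); then Beaumont and Petrov (both 1 Sep 1997).
Among Horvat, Bianchi, Romero, Leclerc and Andersen, by date of promotion to current rank (earlier first): Horvat, Bianchi and Romero (Sep 11, 1996) before Leclerc (Jun 11, 1998) before Andersen (Jun 12, 1998).
Among Horvat, Bianchi and Romero, paramedic-certified before not paramedic-certified: Horvat (paramedic-certified) before Bianchi and Romero (not paramedic-certified).
Bianchi and Romero are each Engineer, so the next rule applies.
Among Bianchi and Romero, by total department service (higher first): Bianchi (8 years) before Romero (2 years).
Beaumont and Petrov both have date of promotion to current rank Aug 7, 2001, so the next rule applies.
Beaumont and Petrov are each paramedic-certified, so the next rule applies.
Beaumont and Petrov are each Firefighter, so the next rule applies.
Among Beaumont and Petrov, by total department service (higher first): Beaumont (25 years) before Petrov (17 years).
Full order: Horvat, Bianchi, Romero, Leclerc, Andersen, Beaumont, Petrov.

Horvat, Bianchi, Romero, Leclerc, Andersen, Beaumont, Petrov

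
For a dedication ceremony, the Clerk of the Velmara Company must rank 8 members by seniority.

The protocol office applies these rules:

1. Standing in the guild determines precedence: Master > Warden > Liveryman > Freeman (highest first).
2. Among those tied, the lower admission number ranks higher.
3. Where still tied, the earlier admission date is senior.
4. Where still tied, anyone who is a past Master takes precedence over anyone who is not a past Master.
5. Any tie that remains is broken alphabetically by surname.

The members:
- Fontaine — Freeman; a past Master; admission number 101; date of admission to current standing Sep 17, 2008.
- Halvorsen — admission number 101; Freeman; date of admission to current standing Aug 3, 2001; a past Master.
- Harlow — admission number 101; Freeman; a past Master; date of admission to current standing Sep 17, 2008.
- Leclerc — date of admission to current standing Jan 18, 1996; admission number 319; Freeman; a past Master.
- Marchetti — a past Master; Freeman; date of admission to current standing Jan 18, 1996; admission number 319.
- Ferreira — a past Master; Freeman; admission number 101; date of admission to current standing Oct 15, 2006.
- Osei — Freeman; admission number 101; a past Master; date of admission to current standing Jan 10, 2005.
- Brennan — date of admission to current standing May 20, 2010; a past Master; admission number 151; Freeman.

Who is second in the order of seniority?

Osei

By standing in the guild: Halvorsen, Osei, Ferreira, Fontaine, Harlow, Brennan, Leclerc and Marchetti (Freeman).
Among Halvorsen, Osei, Ferreira, Fontaine, Harlow, Brennan, Leclerc and Marchetti, by admission number (lower first): Halvorsen, Osei, Ferreira, Fontaine and Harlow (101) before Brennan (151) before Leclerc and Marchetti (319).
Among Halvorsen, Osei, Ferreira, Fontaine and Harlow, by date of admission to current standing (earlier first): Halvorsen (Aug 3, 2001) before Osei (Jan 10, 2005) before Ferreira (Oct 15, 2006) before Fontaine and Harlow (Sep 17, 2008).
Fontaine and Harlow are each a past Master, so the next rule applies.
Among Fontaine and Harlow, alphabetically by surname: Fontaine before Harlow.
Leclerc and Marchetti both have date of admission to current standing Jan 18, 1996, so the next rule applies.
Leclerc and Marchetti are each a past Master, so the next rule applies.
Among Leclerc and Marchetti, alphabetically by surname: Leclerc before Marchetti.
Order: Halvorsen, Osei, Ferreira, Fontaine, Harlow, Brennan, Leclerc, Marchetti.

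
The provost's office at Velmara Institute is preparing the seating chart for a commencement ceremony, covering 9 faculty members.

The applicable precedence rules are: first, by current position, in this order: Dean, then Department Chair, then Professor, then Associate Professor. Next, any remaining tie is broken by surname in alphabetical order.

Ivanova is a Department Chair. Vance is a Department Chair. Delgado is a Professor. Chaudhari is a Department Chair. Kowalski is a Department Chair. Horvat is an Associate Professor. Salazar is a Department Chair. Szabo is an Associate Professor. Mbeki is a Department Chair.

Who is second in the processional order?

By current position: Chaudhari, Ivanova, Kowalski, Mbeki, Salazar and Vance (Department Chair); then Delgado (Professor); then Horvat and Szabo (Associate Professor).
Among Chaudhari, Ivanova, Kowalski, Mbeki, Salazar and Vance, alphabetically by surname: Chaudhari before Ivanova before Kowalski before Mbeki before Salazar before Vance.
Among Horvat and Szabo, alphabetically by surname: Horvat before Szabo.
Order: Chaudhari, Ivanova, Kowalski, Mbeki, Salazar, Vance, Delgado, Horvat, Szabo.

Ivanova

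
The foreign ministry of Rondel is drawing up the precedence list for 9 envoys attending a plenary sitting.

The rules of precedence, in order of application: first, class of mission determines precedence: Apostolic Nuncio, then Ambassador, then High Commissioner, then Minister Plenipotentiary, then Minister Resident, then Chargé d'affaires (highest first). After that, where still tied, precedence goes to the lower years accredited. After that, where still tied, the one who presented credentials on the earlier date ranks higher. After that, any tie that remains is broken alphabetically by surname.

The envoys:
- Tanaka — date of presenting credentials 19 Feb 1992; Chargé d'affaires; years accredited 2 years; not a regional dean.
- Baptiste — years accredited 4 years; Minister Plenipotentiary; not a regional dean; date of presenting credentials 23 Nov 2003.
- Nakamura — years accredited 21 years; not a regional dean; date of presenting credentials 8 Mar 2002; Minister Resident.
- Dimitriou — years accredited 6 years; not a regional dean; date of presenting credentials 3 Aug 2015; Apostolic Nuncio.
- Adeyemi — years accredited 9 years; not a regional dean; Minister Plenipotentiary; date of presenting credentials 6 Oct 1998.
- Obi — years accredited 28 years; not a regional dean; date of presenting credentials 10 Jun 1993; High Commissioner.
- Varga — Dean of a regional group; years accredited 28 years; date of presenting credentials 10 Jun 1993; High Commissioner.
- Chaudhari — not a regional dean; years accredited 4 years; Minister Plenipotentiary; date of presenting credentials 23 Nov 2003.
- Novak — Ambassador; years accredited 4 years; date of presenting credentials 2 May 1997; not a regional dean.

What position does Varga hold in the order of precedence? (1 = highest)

4

By class of mission: Dimitriou (Apostolic Nuncio); then Novak (Ambassador); then Obi and Varga (High Commissioner); then Baptiste, Chaudhari and Adeyemi (Minister Plenipotentiary); then Nakamura (Minister Resident); then Tanaka (Chargé d'affaires).
Obi and Varga both have years accredited 28 years, so the next rule applies.
Obi and Varga both have date of presenting credentials 10 Jun 1993, so the next rule applies.
Among Obi and Varga, alphabetically by surname: Obi before Varga.
Among Baptiste, Chaudhari and Adeyemi, by years accredited (lower first): Baptiste and Chaudhari (4 years) before Adeyemi (9 years).
Baptiste and Chaudhari both have date of presenting credentials 23 Nov 2003, so the next rule applies.
Among Baptiste and Chaudhari, alphabetically by surname: Baptiste before Chaudhari.
Order: Dimitriou, Novak, Obi, Varga, Baptiste, Chaudhari, Adeyemi, Nakamura, Tanaka. So position 4.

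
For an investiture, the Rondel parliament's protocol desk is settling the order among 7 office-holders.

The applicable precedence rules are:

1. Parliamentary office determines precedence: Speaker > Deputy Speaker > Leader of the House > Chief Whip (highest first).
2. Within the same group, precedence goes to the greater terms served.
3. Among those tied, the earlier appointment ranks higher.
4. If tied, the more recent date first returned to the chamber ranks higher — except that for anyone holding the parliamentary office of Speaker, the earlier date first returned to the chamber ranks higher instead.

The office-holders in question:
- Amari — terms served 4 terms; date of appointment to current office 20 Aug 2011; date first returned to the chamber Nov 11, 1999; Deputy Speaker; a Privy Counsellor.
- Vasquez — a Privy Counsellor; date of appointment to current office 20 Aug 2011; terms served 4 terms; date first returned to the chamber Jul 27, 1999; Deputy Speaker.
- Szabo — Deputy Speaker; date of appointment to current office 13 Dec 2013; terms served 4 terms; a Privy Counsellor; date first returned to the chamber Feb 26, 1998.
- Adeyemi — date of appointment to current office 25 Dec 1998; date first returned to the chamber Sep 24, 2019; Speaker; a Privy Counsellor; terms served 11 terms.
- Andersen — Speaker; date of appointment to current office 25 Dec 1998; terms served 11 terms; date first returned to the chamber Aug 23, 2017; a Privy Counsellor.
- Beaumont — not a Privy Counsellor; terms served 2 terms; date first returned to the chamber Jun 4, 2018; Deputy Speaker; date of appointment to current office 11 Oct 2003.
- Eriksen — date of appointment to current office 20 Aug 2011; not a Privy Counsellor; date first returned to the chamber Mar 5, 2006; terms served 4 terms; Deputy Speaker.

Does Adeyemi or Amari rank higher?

By parliamentary office: Andersen and Adeyemi (Speaker); then Eriksen, Amari, Vasquez, Szabo and Beaumont (Deputy Speaker).
Andersen and Adeyemi both have terms served 11 terms, so the next rule applies.
Andersen and Adeyemi both have date of appointment to current office 25 Dec 1998, so the next rule applies.
Among Andersen and Adeyemi, by date first returned to the chamber (earlier first) (reversed rule for this group): Andersen (Aug 23, 2017) before Adeyemi (Sep 24, 2019).
Among Eriksen, Amari, Vasquez, Szabo and Beaumont, by terms served (higher first): Eriksen, Amari, Vasquez and Szabo (4 terms) before Beaumont (2 terms).
Among Eriksen, Amari, Vasquez and Szabo, by date of appointment to current office (earlier first): Eriksen, Amari and Vasquez (20 Aug 2011) before Szabo (13 Dec 2013).
Among Eriksen, Amari and Vasquez, by date first returned to the chamber (later first): Eriksen (Mar 5, 2006) before Amari (Nov 11, 1999) before Vasquez (Jul 27, 1999).
So Adeyemi takes precedence.

Adeyemi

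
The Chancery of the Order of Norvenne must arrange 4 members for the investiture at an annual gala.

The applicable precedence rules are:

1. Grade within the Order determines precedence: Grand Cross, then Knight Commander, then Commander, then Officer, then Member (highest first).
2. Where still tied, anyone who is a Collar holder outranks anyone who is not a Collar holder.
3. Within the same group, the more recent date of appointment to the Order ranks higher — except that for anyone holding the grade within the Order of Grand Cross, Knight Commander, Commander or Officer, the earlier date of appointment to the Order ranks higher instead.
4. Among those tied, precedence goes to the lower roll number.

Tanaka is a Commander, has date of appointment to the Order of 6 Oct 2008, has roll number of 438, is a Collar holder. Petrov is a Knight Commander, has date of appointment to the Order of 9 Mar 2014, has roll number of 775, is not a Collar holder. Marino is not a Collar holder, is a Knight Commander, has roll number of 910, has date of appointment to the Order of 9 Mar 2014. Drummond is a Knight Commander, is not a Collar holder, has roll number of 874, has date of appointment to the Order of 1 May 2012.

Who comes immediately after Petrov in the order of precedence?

By grade within the Order: Drummond, Petrov and Marino (Knight Commander); then Tanaka (Commander).
Drummond, Petrov and Marino are each not a Collar holder, so the next rule applies.
Among Drummond, Petrov and Marino, by date of appointment to the Order (earlier first) (reversed rule for this group): Drummond (1 May 2012) before Petrov and Marino (9 Mar 2014).
Among Petrov and Marino, by roll number (lower first): Petrov (775) before Marino (910).
Order: Drummond, Petrov, Marino, Tanaka.

Marino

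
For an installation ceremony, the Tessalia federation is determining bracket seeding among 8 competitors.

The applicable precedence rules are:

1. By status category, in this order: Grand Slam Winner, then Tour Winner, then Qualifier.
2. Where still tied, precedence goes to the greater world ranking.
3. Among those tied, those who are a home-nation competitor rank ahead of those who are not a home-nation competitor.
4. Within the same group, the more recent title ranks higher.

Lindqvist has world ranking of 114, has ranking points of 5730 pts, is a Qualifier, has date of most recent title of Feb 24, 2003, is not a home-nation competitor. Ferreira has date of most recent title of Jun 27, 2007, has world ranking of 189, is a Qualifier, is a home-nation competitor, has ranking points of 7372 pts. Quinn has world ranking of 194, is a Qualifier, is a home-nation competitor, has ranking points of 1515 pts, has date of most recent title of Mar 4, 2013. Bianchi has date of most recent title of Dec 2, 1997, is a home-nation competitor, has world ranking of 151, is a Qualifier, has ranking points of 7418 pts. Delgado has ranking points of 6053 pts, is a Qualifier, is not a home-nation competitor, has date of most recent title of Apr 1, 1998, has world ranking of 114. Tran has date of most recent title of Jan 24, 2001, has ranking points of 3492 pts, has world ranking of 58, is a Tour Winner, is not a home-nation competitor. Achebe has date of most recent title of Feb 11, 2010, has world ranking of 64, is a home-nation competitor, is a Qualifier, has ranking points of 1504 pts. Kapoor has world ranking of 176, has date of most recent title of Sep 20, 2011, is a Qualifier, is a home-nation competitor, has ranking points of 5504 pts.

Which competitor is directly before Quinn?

Tran

By status category: Tran (Tour Winner); then Quinn, Ferreira, Kapoor, Bianchi, Lindqvist, Delgado and Achebe (Qualifier).
Among Quinn, Ferreira, Kapoor, Bianchi, Lindqvist, Delgado and Achebe, by world ranking (higher first): Quinn (194) before Ferreira (189) before Kapoor (176) before Bianchi (151) before Lindqvist and Delgado (114) before Achebe (64).
Lindqvist and Delgado are each not a home-nation competitor, so the next rule applies.
Among Lindqvist and Delgado, by date of most recent title (later first): Lindqvist (Feb 24, 2003) before Delgado (Apr 1, 1998).
Order: Tran, Quinn, Ferreira, Kapoor, Bianchi, Lindqvist, Delgado, Achebe.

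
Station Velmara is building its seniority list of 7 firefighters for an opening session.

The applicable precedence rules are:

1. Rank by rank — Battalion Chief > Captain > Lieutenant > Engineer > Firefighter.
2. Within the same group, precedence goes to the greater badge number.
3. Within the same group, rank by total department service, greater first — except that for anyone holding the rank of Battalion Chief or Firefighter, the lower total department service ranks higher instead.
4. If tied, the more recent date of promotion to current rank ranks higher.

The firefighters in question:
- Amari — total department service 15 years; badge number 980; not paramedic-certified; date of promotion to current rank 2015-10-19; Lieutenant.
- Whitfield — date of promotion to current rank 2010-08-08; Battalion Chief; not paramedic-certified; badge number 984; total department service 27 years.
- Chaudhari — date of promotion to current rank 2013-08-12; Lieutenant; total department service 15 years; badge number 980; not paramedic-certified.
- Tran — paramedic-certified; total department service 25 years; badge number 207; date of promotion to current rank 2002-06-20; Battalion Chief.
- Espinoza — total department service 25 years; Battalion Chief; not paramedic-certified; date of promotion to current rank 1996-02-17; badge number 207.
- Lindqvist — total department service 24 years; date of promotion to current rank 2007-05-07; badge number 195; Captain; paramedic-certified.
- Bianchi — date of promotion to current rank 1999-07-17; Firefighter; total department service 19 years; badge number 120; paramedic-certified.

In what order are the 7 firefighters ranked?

By rank: Whitfield, Tran and Espinoza (Battalion Chief); then Lindqvist (Captain); then Amari and Chaudhari (Lieutenant); then Bianchi (Firefighter).
Among Whitfield, Tran and Espinoza, by badge number (higher first): Whitfield (984) before Tran and Espinoza (207).
Tran and Espinoza both have total department service 25 years, so the next rule applies.
Among Tran and Espinoza, by date of promotion to current rank (later first): Tran (2002-06-20) before Espinoza (1996-02-17).
Amari and Chaudhari both have badge number 980, so the next rule applies.
Amari and Chaudhari both have total department service 15 years, so the next rule applies.
Among Amari and Chaudhari, by date of promotion to current rank (later first): Amari (2015-10-19) before Chaudhari (2013-08-12).
Full order: Whitfield, Tran, Espinoza, Lindqvist, Amari, Chaudhari, Bianchi.

Whitfield, Tran, Espinoza, Lindqvist, Amari, Chaudhari, Bianchi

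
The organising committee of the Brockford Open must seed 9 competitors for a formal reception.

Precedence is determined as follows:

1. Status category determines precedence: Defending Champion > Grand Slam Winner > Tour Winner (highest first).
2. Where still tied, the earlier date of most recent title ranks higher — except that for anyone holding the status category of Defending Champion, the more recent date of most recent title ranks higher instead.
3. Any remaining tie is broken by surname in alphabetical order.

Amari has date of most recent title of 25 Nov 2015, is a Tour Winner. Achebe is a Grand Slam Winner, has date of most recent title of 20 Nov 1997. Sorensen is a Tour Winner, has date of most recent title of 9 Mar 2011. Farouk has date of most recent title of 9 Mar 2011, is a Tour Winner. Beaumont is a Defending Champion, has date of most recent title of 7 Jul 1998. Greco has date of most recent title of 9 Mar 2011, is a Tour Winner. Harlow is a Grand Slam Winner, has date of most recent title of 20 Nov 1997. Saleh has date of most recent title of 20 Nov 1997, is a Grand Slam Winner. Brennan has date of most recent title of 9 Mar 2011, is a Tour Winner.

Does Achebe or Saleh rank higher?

By status category: Beaumont (Defending Champion); then Achebe, Harlow and Saleh (Grand Slam Winner); then Brennan, Farouk, Greco, Sorensen and Amari (Tour Winner).
Achebe, Harlow and Saleh all have date of most recent title 20 Nov 1997, so the next rule applies.
Among Achebe, Harlow and Saleh, alphabetically by surname: Achebe before Harlow before Saleh.
Among Brennan, Farouk, Greco, Sorensen and Amari, by date of most recent title (earlier first): Brennan, Farouk, Greco and Sorensen (9 Mar 2011) before Amari (25 Nov 2015).
Among Brennan, Farouk, Greco and Sorensen, alphabetically by surname: Brennan before Farouk before Greco before Sorensen.
So Achebe takes precedence.

Achebe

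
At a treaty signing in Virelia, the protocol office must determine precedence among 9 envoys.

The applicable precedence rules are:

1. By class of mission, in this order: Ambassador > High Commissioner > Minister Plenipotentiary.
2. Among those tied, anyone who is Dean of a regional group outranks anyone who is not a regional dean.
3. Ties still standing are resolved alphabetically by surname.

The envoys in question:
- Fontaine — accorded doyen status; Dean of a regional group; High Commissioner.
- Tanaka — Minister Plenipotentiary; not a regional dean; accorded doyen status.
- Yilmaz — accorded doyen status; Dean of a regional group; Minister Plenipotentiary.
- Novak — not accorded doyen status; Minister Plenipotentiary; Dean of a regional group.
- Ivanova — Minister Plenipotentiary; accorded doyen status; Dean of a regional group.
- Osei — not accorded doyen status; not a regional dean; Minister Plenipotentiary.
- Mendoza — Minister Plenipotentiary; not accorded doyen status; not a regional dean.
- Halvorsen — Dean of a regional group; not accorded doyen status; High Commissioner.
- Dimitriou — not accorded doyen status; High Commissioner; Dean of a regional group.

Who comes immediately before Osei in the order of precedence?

Mendoza

By class of mission: Dimitriou, Fontaine and Halvorsen (High Commissioner); then Ivanova, Novak, Yilmaz, Mendoza, Osei and Tanaka (Minister Plenipotentiary).
Dimitriou, Fontaine and Halvorsen are each Dean of a regional group, so the next rule applies.
Among Dimitriou, Fontaine and Halvorsen, alphabetically by surname: Dimitriou before Fontaine before Halvorsen.
Among Ivanova, Novak, Yilmaz, Mendoza, Osei and Tanaka, Dean of a regional group before not a regional dean: Ivanova, Novak and Yilmaz (Dean of a regional group) before Mendoza, Osei and Tanaka (not a regional dean).
Among Ivanova, Novak and Yilmaz, alphabetically by surname: Ivanova before Novak before Yilmaz.
Among Mendoza, Osei and Tanaka, alphabetically by surname: Mendoza before Osei before Tanaka.
Order: Dimitriou, Fontaine, Halvorsen, Ivanova, Novak, Yilmaz, Mendoza, Osei, Tanaka.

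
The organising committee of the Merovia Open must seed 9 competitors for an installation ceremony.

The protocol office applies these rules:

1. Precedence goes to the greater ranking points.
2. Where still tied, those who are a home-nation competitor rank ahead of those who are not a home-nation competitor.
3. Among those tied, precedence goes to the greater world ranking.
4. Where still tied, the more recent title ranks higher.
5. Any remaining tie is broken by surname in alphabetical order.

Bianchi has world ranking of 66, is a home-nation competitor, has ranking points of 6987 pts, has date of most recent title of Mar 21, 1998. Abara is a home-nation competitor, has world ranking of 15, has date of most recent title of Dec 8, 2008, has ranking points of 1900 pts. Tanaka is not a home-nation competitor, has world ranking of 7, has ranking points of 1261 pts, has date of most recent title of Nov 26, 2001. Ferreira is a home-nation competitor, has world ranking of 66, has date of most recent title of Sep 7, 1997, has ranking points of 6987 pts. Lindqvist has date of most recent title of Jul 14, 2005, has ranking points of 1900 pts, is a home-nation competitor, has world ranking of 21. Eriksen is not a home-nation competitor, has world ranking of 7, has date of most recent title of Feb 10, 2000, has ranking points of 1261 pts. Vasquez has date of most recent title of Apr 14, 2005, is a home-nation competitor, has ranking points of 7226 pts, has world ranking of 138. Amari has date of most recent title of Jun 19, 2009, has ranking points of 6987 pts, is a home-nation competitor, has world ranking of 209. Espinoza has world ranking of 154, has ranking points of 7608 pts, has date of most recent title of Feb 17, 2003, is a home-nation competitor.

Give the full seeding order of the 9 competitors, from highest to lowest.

Espinoza, Vasquez, Amari, Bianchi, Ferreira, Lindqvist, Abara, Tanaka, Eriksen

By ranking points (higher first): Espinoza (7608 pts); then Vasquez (7226 pts); then Amari, Bianchi and Ferreira (each 6987 pts); then Lindqvist and Abara (both 1900 pts); then Tanaka and Eriksen (both 1261 pts).
Amari, Bianchi and Ferreira are each a home-nation competitor, so the next rule applies.
Among Amari, Bianchi and Ferreira, by world ranking (higher first): Amari (209) before Bianchi and Ferreira (66).
Among Bianchi and Ferreira, by date of most recent title (later first): Bianchi (Mar 21, 1998) before Ferreira (Sep 7, 1997).
Lindqvist and Abara are each a home-nation competitor, so the next rule applies.
Among Lindqvist and Abara, by world ranking (higher first): Lindqvist (21) before Abara (15).
Tanaka and Eriksen are each not a home-nation competitor, so the next rule applies.
Tanaka and Eriksen both have world ranking 7, so the next rule applies.
Among Tanaka and Eriksen, by date of most recent title (later first): Tanaka (Nov 26, 2001) before Eriksen (Feb 10, 2000).
Full order: Espinoza, Vasquez, Amari, Bianchi, Ferreira, Lindqvist, Abara, Tanaka, Eriksen.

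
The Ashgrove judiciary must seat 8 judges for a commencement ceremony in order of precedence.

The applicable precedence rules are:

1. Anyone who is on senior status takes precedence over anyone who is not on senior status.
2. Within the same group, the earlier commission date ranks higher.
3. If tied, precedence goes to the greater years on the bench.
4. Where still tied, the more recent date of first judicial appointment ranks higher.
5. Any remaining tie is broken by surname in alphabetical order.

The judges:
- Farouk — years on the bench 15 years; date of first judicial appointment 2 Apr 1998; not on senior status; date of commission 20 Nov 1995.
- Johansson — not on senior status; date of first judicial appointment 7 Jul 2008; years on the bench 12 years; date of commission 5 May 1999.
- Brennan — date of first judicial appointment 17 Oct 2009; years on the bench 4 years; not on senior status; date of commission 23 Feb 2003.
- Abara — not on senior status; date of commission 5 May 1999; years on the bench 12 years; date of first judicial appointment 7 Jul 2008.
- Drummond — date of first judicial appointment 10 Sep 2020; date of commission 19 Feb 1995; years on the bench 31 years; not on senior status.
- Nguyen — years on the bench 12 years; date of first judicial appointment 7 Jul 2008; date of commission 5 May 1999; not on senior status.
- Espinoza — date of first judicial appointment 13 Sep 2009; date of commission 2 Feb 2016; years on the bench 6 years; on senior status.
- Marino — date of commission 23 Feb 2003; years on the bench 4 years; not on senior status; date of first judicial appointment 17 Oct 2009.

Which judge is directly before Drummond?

By the first rule: Espinoza (on senior status); then Drummond, Farouk, Abara, Johansson, Nguyen, Brennan and Marino (each not on senior status).
Among Drummond, Farouk, Abara, Johansson, Nguyen, Brennan and Marino, by date of commission (earlier first): Drummond (19 Feb 1995) before Farouk (20 Nov 1995) before Abara, Johansson and Nguyen (5 May 1999) before Brennan and Marino (23 Feb 2003).
Abara, Johansson and Nguyen all have years on the bench 12 years, so the next rule applies.
Abara, Johansson and Nguyen all have date of first judicial appointment 7 Jul 2008, so the next rule applies.
Among Abara, Johansson and Nguyen, alphabetically by surname: Abara before Johansson before Nguyen.
Brennan and Marino both have years on the bench 4 years, so the next rule applies.
Brennan and Marino both have date of first judicial appointment 17 Oct 2009, so the next rule applies.
Among Brennan and Marino, alphabetically by surname: Brennan before Marino.
Order: Espinoza, Drummond, Farouk, Abara, Johansson, Nguyen, Brennan, Marino.

Espinoza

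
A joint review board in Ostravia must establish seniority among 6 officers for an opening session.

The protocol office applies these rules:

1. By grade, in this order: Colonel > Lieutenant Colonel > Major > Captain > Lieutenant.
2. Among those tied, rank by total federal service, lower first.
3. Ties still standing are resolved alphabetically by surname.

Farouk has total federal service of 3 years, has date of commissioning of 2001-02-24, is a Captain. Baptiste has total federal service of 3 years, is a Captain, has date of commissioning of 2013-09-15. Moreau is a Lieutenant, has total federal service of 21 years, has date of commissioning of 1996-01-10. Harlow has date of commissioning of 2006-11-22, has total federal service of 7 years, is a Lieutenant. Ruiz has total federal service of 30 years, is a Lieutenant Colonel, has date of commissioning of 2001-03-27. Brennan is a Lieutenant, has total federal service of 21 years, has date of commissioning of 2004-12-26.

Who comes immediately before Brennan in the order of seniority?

By grade: Ruiz (Lieutenant Colonel); then Baptiste and Farouk (Captain); then Harlow, Brennan and Moreau (Lieutenant).
Baptiste and Farouk both have total federal service 3 years, so the next rule applies.
Among Baptiste and Farouk, alphabetically by surname: Baptiste before Farouk.
Among Harlow, Brennan and Moreau, by total federal service (lower first): Harlow (7 years) before Brennan and Moreau (21 years).
Among Brennan and Moreau, alphabetically by surname: Brennan before Moreau.
Order: Ruiz, Baptiste, Farouk, Harlow, Brennan, Moreau.

Harlow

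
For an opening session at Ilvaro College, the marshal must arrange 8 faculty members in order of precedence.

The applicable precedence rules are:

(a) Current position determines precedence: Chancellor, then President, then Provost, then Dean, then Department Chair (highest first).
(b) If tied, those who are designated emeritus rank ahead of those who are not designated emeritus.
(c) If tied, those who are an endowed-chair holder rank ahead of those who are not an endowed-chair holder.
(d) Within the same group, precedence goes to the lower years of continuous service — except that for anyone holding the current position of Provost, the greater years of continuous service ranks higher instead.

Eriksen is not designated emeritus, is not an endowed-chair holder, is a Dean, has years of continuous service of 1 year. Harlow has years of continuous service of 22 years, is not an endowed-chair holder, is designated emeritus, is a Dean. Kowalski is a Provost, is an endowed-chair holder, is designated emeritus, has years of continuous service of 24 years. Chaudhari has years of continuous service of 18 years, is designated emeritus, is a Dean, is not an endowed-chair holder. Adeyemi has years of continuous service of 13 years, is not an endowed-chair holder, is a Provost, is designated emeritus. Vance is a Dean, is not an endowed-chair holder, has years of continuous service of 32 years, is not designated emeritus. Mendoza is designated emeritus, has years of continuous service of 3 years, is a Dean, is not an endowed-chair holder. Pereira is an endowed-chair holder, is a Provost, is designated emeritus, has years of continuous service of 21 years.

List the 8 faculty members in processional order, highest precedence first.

By current position: Kowalski, Pereira and Adeyemi (Provost); then Mendoza, Chaudhari, Harlow, Eriksen and Vance (Dean).
Kowalski, Pereira and Adeyemi are each designated emeritus, so the next rule applies.
Among Kowalski, Pereira and Adeyemi, an endowed-chair holder before not an endowed-chair holder: Kowalski and Pereira (an endowed-chair holder) before Adeyemi (not an endowed-chair holder).
Among Kowalski and Pereira, by years of continuous service (higher first) (reversed rule for this group): Kowalski (24 years) before Pereira (21 years).
Among Mendoza, Chaudhari, Harlow, Eriksen and Vance, designated emeritus before not designated emeritus: Mendoza, Chaudhari and Harlow (designated emeritus) before Eriksen and Vance (not designated emeritus).
Mendoza, Chaudhari and Harlow are each not an endowed-chair holder, so the next rule applies.
Among Mendoza, Chaudhari and Harlow, by years of continuous service (lower first): Mendoza (3 years) before Chaudhari (18 years) before Harlow (22 years).
Eriksen and Vance are each not an endowed-chair holder, so the next rule applies.
Among Eriksen and Vance, by years of continuous service (lower first): Eriksen (1 year) before Vance (32 years).
Full order: Kowalski, Pereira, Adeyemi, Mendoza, Chaudhari, Harlow, Eriksen, Vance.

Kowalski, Pereira, Adeyemi, Mendoza, Chaudhari, Harlow, Eriksen, Vance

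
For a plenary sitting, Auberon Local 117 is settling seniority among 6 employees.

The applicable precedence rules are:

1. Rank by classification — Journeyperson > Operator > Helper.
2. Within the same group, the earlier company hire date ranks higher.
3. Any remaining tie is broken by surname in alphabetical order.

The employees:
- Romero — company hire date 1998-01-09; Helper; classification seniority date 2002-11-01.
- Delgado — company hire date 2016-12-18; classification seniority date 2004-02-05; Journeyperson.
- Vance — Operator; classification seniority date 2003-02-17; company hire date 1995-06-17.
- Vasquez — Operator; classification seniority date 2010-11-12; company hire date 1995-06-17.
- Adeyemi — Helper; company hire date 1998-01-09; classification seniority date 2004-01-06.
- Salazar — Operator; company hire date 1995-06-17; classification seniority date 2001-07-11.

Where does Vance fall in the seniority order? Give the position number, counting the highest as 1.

3

By classification: Delgado (Journeyperson); then Salazar, Vance and Vasquez (Operator); then Adeyemi and Romero (Helper).
Salazar, Vance and Vasquez all have company hire date 1995-06-17, so the next rule applies.
Among Salazar, Vance and Vasquez, alphabetically by surname: Salazar before Vance before Vasquez.
Adeyemi and Romero both have company hire date 1998-01-09, so the next rule applies.
Among Adeyemi and Romero, alphabetically by surname: Adeyemi before Romero.
Order: Delgado, Salazar, Vance, Vasquez, Adeyemi, Romero. So position 3.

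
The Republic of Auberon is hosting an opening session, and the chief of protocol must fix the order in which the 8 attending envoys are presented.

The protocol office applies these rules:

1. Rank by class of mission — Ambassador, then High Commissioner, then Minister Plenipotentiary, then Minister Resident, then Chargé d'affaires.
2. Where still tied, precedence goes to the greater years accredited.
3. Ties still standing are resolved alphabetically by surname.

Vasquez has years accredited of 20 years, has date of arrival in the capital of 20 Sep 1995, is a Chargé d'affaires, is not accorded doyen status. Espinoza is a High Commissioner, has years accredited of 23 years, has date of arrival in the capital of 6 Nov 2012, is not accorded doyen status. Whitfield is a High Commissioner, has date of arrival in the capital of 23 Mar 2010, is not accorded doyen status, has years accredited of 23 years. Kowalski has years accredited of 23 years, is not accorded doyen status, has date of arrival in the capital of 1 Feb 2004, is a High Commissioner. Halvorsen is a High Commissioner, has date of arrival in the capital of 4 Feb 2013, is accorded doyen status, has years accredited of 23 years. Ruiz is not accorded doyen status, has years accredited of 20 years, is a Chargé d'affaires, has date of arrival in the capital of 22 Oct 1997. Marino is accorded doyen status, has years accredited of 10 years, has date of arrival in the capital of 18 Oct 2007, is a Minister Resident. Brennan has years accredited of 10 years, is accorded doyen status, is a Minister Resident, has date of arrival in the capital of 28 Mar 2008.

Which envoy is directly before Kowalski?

Halvorsen

By class of mission: Espinoza, Halvorsen, Kowalski and Whitfield (High Commissioner); then Brennan and Marino (Minister Resident); then Ruiz and Vasquez (Chargé d'affaires).
Espinoza, Halvorsen, Kowalski and Whitfield all have years accredited 23 years, so the next rule applies.
Among Espinoza, Halvorsen, Kowalski and Whitfield, alphabetically by surname: Espinoza before Halvorsen before Kowalski before Whitfield.
Brennan and Marino both have years accredited 10 years, so the next rule applies.
Among Brennan and Marino, alphabetically by surname: Brennan before Marino.
Ruiz and Vasquez both have years accredited 20 years, so the next rule applies.
Among Ruiz and Vasquez, alphabetically by surname: Ruiz before Vasquez.
Order: Espinoza, Halvorsen, Kowalski, Whitfield, Brennan, Marino, Ruiz, Vasquez.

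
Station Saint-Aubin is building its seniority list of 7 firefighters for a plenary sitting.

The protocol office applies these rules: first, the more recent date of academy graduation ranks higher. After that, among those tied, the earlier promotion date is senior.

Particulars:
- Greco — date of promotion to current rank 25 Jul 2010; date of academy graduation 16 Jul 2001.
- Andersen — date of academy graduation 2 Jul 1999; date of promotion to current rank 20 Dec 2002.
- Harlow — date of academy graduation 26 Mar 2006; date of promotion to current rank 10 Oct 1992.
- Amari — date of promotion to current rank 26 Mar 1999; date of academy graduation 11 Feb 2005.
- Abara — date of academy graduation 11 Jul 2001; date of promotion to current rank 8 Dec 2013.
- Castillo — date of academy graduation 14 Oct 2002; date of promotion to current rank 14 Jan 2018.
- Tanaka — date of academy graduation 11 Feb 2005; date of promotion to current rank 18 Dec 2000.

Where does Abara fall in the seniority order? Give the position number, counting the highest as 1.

6

By date of academy graduation (later first): Harlow (26 Mar 2006); then Amari and Tanaka (both 11 Feb 2005); then Castillo (14 Oct 2002); then Greco (16 Jul 2001); then Abara (11 Jul 2001); then Andersen (2 Jul 1999).
Among Amari and Tanaka, by date of promotion to current rank (earlier first): Amari (26 Mar 1999) before Tanaka (18 Dec 2000).
Order: Harlow, Amari, Tanaka, Castillo, Greco, Abara, Andersen. So position 6.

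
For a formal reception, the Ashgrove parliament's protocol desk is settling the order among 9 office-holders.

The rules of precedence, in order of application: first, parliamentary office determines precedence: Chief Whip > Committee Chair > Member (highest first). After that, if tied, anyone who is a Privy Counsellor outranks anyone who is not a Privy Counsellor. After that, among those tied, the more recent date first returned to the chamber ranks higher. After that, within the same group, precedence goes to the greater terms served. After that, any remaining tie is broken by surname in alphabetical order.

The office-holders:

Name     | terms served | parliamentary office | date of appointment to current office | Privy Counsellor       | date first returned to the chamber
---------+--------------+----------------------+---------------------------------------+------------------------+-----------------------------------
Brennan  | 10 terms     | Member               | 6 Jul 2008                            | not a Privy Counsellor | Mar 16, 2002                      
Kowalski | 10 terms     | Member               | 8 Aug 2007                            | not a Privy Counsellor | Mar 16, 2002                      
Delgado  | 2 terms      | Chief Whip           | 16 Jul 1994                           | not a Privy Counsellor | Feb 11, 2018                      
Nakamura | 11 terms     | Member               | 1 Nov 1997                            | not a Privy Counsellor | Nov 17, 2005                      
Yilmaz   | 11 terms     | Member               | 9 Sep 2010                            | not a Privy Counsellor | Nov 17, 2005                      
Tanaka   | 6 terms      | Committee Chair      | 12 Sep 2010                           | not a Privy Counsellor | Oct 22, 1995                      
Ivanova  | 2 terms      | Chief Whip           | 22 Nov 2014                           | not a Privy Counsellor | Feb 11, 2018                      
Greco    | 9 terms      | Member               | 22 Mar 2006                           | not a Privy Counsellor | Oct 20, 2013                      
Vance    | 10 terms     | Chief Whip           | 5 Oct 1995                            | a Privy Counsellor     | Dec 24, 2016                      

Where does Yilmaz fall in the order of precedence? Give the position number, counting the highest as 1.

By parliamentary office: Vance, Delgado and Ivanova (Chief Whip); then Tanaka (Committee Chair); then Greco, Nakamura, Yilmaz, Brennan and Kowalski (Member).
Among Vance, Delgado and Ivanova, a Privy Counsellor before not a Privy Counsellor: Vance (a Privy Counsellor) before Delgado and Ivanova (not a Privy Counsellor).
Delgado and Ivanova both have date first returned to the chamber Feb 11, 2018, so the next rule applies.
Delgado and Ivanova both have terms served 2 terms, so the next rule applies.
Among Delgado and Ivanova, alphabetically by surname: Delgado before Ivanova.
Greco, Nakamura, Yilmaz, Brennan and Kowalski are each not a Privy Counsellor, so the next rule applies.
Among Greco, Nakamura, Yilmaz, Brennan and Kowalski, by date first returned to the chamber (later first): Greco (Oct 20, 2013) before Nakamura and Yilmaz (Nov 17, 2005) before Brennan and Kowalski (Mar 16, 2002).
Nakamura and Yilmaz both have terms served 11 terms, so the next rule applies.
Among Nakamura and Yilmaz, alphabetically by surname: Nakamura before Yilmaz.
Brennan and Kowalski both have terms served 10 terms, so the next rule applies.
Among Brennan and Kowalski, alphabetically by surname: Brennan before Kowalski.
Order: Vance, Delgado, Ivanova, Tanaka, Greco, Nakamura, Yilmaz, Brennan, Kowalski. So position 7.

7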